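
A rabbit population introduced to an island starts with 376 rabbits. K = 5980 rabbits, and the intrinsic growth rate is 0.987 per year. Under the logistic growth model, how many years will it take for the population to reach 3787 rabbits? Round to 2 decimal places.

3.29 years

A = (K − N₀)/N₀ = (5980 − 376)/376 = 14.904.
Solve 5980/(1 + 14.904·e^(−0.987t)) = 3787: 1 + 14.904·e^(−0.987t) = 1.5791, so e^(−0.987t) = 0.0388538.
−0.987·t = ln(0.0388538) = -3.248, so t = 3.248/0.987 = 3.2907.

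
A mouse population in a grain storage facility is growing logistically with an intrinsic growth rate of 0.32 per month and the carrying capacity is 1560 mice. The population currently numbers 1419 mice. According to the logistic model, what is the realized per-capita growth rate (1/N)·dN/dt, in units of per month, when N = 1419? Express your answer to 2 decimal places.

(1/N)·dN/dt = r(1 − N/K) = 0.32 × (1 − 1419/1560).
= 0.32 × 0.090385 = 0.028923.

0.03 per month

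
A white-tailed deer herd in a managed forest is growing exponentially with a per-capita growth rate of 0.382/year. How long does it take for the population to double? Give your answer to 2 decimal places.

1.81 years

Doubling time t_d = ln(2)/r = 0.6931/0.382 = 1.8145.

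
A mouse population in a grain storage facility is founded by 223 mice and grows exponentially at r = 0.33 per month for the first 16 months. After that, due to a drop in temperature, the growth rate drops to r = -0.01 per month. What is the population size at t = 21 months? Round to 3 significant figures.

Phase 1: N(16) = 223·e^(0.33×16) = 223·e^5.28 = 43790.5.
Phase 2 runs for 21 − 16 = 5 months at r = -0.01.
N(21) = 43790.5·e^(-0.01×5) = 43790.5·e^-0.05 = 41654.8.

41700 mice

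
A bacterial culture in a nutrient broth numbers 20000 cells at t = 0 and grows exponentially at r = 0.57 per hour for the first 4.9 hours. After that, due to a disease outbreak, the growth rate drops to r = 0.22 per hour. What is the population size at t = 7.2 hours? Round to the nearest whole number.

Phase 1: N(4.9) = 20000·e^(0.57×4.9) = 20000·e^2.793 = 326599.
Phase 2 runs for 7.2 − 4.9 = 2.3 hours at r = 0.22.
N(7.2) = 326599·e^(0.22×2.3) = 326599·e^0.506 = 541711.

541711 cells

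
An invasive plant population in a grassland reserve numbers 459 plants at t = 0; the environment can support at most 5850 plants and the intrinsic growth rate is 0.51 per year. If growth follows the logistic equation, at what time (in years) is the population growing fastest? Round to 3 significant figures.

Logistic growth is fastest at N = K/2 = 2925.
A = (K − N₀)/N₀ = 11.745. Set K/(1 + A·e^(−rt)) = K/2 → A·e^(−rt) = 1.
e^(−0.51t) = 1/11.745 = 0.0851419, so t = ln(11.745)/0.51 = 2.4634/0.51 = 4.8303.

4.83 years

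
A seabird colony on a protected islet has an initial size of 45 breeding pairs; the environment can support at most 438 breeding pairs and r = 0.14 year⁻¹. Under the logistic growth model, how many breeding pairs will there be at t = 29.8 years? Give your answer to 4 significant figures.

A = (K − N₀)/N₀ = (438 − 45)/45 = 8.7333.
N(t) = K/(1 + A·e^(−rt)) = 438/(1 + 8.7333×e^(−0.14×29.8)).
e^(−4.172) = 0.015421; denominator = 1 + 8.7333×0.015421 = 1.1347.
N = 438/1.1347 = 386.012.

386.0 breeding pairs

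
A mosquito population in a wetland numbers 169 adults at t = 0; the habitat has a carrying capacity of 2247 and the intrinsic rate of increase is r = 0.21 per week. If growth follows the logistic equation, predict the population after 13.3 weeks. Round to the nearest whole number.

1282 adults

A = (K − N₀)/N₀ = (2247 − 169)/169 = 12.296.
N(t) = K/(1 + A·e^(−rt)) = 2247/(1 + 12.296×e^(−0.21×13.3)).
e^(−2.793) = 0.061237; denominator = 1 + 12.296×0.061237 = 1.753.
N = 2247/1.753 = 1281.83.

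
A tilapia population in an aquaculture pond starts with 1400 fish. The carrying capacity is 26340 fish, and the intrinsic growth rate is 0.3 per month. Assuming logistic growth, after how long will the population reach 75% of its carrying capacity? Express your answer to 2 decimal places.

13.26 months

A = (K − N₀)/N₀ = (26340 − 1400)/1400 = 17.814.
Solve 26340/(1 + 17.814·e^(−0.3t)) = 19755: 1 + 17.814·e^(−0.3t) = 1.3333, so e^(−0.3t) = 0.0187116.
−0.3·t = ln(0.0187116) = -3.9786, so t = 3.9786/0.3 = 13.262.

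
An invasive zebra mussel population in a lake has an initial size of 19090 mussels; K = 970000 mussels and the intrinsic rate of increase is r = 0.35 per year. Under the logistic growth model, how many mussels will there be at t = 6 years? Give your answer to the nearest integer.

A = (K − N₀)/N₀ = (970000 − 19090)/19090 = 49.812.
N(t) = K/(1 + A·e^(−rt)) = 970000/(1 + 49.812×e^(−0.35×6)).
e^(−2.1) = 0.12246; denominator = 1 + 49.812×0.12246 = 7.0998.
N = 970000/7.0998 = 136624.

136624 mussels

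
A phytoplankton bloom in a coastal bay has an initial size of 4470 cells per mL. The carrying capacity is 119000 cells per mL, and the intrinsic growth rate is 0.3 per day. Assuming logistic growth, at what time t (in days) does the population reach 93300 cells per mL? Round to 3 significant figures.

15.1 days

A = (K − N₀)/N₀ = (119000 − 4470)/4470 = 25.622.
Solve 119000/(1 + 25.622·e^(−0.3t)) = 93300: 1 + 25.622·e^(−0.3t) = 1.2755, so e^(−0.3t) = 0.0107508.
−0.3·t = ln(0.0107508) = -4.5328, so t = 4.5328/0.3 = 15.109.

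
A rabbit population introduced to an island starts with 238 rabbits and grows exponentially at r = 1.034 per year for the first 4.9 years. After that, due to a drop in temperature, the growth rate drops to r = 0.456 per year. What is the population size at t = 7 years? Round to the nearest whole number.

Phase 1: N(4.9) = 238·e^(1.034×4.9) = 238·e^5.067 = 37754.9.
Phase 2 runs for 7 − 4.9 = 2.1 years at r = 0.456.
N(7) = 37754.9·e^(0.456×2.1) = 37754.9·e^0.9576 = 98368.

98368 rabbits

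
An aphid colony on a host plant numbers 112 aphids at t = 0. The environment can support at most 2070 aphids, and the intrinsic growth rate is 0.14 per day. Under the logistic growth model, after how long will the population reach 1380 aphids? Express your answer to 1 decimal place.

A = (K − N₀)/N₀ = (2070 − 112)/112 = 17.482.
Solve 2070/(1 + 17.482·e^(−0.14t)) = 1380: 1 + 17.482·e^(−0.14t) = 1.5, so e^(−0.14t) = 0.0286006.
−0.14·t = ln(0.0286006) = -3.5543, so t = 3.5543/0.14 = 25.388.

25.4 days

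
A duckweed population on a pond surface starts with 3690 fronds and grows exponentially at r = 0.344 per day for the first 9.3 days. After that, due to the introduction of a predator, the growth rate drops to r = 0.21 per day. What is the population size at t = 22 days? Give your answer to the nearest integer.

Phase 1: N(9.3) = 3690·e^(0.344×9.3) = 3690·e^3.199 = 90452.6.
Phase 2 runs for 22 − 9.3 = 12.7 days at r = 0.21.
N(22) = 90452.6·e^(0.21×12.7) = 90452.6·e^2.667 = 1.302221×10^6.

1302221 fronds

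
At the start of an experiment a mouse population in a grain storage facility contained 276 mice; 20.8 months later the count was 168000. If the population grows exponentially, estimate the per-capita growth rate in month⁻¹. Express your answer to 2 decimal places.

0.31 per month

From N(t) = N₀·e^(rt): e^(r·20.8) = 168000/276 = 608.7.
r·20.8 = ln(608.7) = 6.4113, so r = 6.4113/20.8 = 0.30824.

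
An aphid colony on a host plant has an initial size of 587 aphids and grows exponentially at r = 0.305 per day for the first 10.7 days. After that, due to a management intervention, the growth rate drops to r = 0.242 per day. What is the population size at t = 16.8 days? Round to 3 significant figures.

67200 aphids

Phase 1: N(10.7) = 587·e^(0.305×10.7) = 587·e^3.263 = 15344.7.
Phase 2 runs for 16.8 − 10.7 = 6.1 days at r = 0.242.
N(16.8) = 15344.7·e^(0.242×6.1) = 15344.7·e^1.476 = 67152.7.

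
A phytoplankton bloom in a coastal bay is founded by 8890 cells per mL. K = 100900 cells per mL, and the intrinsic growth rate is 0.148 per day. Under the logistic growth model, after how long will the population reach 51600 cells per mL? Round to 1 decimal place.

A = (K − N₀)/N₀ = (100900 − 8890)/8890 = 10.35.
Solve 100900/(1 + 10.35·e^(−0.148t)) = 51600: 1 + 10.35·e^(−0.148t) = 1.9554, so e^(−0.148t) = 0.0923132.
−0.148·t = ln(0.0923132) = -2.3826, so t = 2.3826/0.148 = 16.098.

16.1 days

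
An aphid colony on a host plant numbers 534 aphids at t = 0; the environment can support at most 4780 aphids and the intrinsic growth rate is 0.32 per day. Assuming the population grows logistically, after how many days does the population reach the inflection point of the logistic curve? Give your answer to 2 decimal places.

Logistic growth is fastest at N = K/2 = 2390.
A = (K − N₀)/N₀ = 7.9513. Set K/(1 + A·e^(−rt)) = K/2 → A·e^(−rt) = 1.
e^(−0.32t) = 1/7.9513 = 0.125765, so t = ln(7.9513)/0.32 = 2.0733/0.32 = 6.4792.

6.48 days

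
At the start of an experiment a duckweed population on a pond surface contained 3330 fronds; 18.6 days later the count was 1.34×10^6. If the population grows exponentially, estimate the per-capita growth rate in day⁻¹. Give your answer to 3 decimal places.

From N(t) = N₀·e^(rt): e^(r·18.6) = 1.34×10^6/3330 = 402.4.
r·18.6 = ln(402.4) = 5.9975, so r = 5.9975/18.6 = 0.32244.

0.322 per day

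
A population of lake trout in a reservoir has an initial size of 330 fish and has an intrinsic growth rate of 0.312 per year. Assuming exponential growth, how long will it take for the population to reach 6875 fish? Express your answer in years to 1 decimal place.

9.7 years

Set N₀·e^(rt) = 6875: e^(0.312·t) = 6875/330 = 20.833.
0.312·t = ln(20.833) = 3.0366, so t = 3.0366/0.312 = 9.7325.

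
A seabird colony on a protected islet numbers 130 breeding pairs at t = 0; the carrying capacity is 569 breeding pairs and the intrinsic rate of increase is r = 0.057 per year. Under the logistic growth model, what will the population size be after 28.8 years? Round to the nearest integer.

A = (K − N₀)/N₀ = (569 − 130)/130 = 3.3769.
N(t) = K/(1 + A·e^(−rt)) = 569/(1 + 3.3769×e^(−0.057×28.8)).
e^(−1.642) = 0.19367; denominator = 1 + 3.3769×0.19367 = 1.654.
N = 569/1.654 = 344.013.

344 breeding pairs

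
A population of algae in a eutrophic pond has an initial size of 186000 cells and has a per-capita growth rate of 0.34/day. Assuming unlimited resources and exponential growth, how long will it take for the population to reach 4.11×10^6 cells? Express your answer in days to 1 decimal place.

Set N₀·e^(rt) = 4.11×10^6: e^(0.34·t) = 4.11×10^6/186000 = 22.097.
0.34·t = ln(22.097) = 3.0954, so t = 3.0954/0.34 = 9.1042.

9.1 days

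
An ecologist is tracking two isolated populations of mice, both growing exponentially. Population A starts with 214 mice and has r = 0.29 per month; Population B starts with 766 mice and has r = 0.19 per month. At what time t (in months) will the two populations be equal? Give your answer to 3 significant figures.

Set 214·e^(0.29t) = 766·e^(0.19t).
e^((0.29 − 0.19)t) = 766/214 → e^(0.1·t) = 3.5794.
0.1·t = ln(3.5794) = 1.2752, so t = 1.2752/0.1 = 12.752.

12.8 months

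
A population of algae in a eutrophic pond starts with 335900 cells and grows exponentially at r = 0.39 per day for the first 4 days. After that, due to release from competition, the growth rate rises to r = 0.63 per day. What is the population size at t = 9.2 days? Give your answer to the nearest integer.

Phase 1: N(4) = 335900·e^(0.39×4) = 335900·e^1.56 = 1.598488×10^6.
Phase 2 runs for 9.2 − 4 = 5.2 days at r = 0.63.
N(9.2) = 1.598488×10^6·e^(0.63×5.2) = 1.598488×10^6·e^3.276 = 4.231147×10^7.

42311470 cells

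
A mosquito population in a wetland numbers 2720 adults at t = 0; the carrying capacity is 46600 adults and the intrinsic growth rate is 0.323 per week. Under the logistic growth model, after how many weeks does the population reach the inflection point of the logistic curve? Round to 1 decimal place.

8.6 weeks

Logistic growth is fastest at N = K/2 = 23300.
A = (K − N₀)/N₀ = 16.132. Set K/(1 + A·e^(−rt)) = K/2 → A·e^(−rt) = 1.
e^(−0.323t) = 1/16.132 = 0.0619872, so t = ln(16.132)/0.323 = 2.7808/0.323 = 8.6094.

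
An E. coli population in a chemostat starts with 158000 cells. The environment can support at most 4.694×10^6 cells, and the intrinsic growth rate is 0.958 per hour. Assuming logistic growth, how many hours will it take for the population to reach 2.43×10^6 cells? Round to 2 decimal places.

3.58 hours

A = (K − N₀)/N₀ = (4.694×10^6 − 158000)/158000 = 28.709.
Solve 4.694×10^6/(1 + 28.709·e^(−0.958t)) = 2.43×10^6: 1 + 28.709·e^(−0.958t) = 1.9317, so e^(−0.958t) = 0.032453.
−0.958·t = ln(0.032453) = -3.428, so t = 3.428/0.958 = 3.5783.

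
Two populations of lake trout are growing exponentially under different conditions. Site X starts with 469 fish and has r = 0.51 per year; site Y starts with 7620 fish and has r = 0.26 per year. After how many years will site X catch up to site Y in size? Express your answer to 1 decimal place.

Set 469·e^(0.51t) = 7620·e^(0.26t).
e^((0.51 − 0.26)t) = 7620/469 → e^(0.25·t) = 16.247.
0.25·t = ln(16.247) = 2.7879, so t = 2.7879/0.25 = 11.152.

11.2 years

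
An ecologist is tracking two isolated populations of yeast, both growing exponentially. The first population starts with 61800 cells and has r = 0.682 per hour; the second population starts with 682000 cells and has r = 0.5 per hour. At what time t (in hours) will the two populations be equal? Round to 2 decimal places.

Set 61800·e^(0.682t) = 682000·e^(0.5t).
e^((0.682 − 0.5)t) = 682000/61800 → e^(0.182·t) = 11.036.
0.182·t = ln(11.036) = 2.4011, so t = 2.4011/0.182 = 13.193.

13.19 hours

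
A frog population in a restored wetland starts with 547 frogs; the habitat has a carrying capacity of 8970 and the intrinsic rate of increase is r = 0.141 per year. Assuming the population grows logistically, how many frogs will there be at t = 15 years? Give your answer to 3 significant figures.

3140 frogs

A = (K − N₀)/N₀ = (8970 − 547)/547 = 15.399.
N(t) = K/(1 + A·e^(−rt)) = 8970/(1 + 15.399×e^(−0.141×15)).
e^(−2.115) = 0.12063; denominator = 1 + 15.399×0.12063 = 2.8576.
N = 8970/2.8576 = 3139.02.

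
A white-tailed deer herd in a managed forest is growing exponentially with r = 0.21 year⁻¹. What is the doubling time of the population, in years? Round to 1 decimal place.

Doubling time t_d = ln(2)/r = 0.6931/0.21 = 3.3007.

3.3 years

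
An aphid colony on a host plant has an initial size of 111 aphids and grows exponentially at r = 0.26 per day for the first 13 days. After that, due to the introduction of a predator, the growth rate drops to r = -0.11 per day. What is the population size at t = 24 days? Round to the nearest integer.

Phase 1: N(13) = 111·e^(0.26×13) = 111·e^3.38 = 3260.16.
Phase 2 runs for 24 − 13 = 11 days at r = -0.11.
N(24) = 3260.16·e^(-0.11×11) = 3260.16·e^-1.21 = 972.17.

972 aphids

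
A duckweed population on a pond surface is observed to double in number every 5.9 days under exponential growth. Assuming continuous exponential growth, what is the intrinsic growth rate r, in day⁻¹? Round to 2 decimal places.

r = ln(2)/t_d = 0.6931/5.9 = 0.11748.

0.12 per day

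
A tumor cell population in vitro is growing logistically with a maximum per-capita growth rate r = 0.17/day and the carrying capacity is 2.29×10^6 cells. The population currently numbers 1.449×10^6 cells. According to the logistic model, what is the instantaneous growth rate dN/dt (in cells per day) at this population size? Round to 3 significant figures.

90500 cells per day

dN/dt = rN(1 − N/K) = 0.17 × 1.449×10^6 × (1 − 1.449×10^6/2.29×10^6).
1 − 1.449×10^6/2.29×10^6 = 0.36725; dN/dt = 0.17 × 1.449×10^6 × 0.36725 = 90464.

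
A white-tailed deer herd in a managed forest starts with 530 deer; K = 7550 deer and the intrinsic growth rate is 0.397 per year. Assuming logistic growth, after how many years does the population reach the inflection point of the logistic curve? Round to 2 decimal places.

6.51 years

Logistic growth is fastest at N = K/2 = 3775.
A = (K − N₀)/N₀ = 13.245. Set K/(1 + A·e^(−rt)) = K/2 → A·e^(−rt) = 1.
e^(−0.397t) = 1/13.245 = 0.0754986, so t = ln(13.245)/0.397 = 2.5836/0.397 = 6.5079.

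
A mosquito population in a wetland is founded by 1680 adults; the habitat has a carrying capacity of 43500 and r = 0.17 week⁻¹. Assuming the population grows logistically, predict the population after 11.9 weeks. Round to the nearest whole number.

A = (K − N₀)/N₀ = (43500 − 1680)/1680 = 24.893.
N(t) = K/(1 + A·e^(−rt)) = 43500/(1 + 24.893×e^(−0.17×11.9)).
e^(−2.023) = 0.13226; denominator = 1 + 24.893×0.13226 = 4.2923.
N = 43500/4.2923 = 10134.5.

10134 adults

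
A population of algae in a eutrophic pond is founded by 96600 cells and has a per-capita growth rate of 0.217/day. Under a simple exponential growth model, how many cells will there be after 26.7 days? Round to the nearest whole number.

31712898 cells

N(t) = N₀·e^(rt) = 96600 × e^(0.217×26.7) = 96600 × e^5.794.
e^5.794 ≈ 328.29, so N ≈ 96600 × 328.29 = 3.17129×10^7.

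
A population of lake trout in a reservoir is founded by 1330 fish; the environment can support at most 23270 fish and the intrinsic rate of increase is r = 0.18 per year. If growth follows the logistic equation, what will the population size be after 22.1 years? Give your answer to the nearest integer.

A = (K − N₀)/N₀ = (23270 − 1330)/1330 = 16.496.
N(t) = K/(1 + A·e^(−rt)) = 23270/(1 + 16.496×e^(−0.18×22.1)).
e^(−3.978) = 0.018723; denominator = 1 + 16.496×0.018723 = 1.3089.
N = 23270/1.3089 = 17778.8.

17779 fish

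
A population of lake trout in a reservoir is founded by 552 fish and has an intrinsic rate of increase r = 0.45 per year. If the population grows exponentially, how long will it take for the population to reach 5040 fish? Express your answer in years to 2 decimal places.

Set N₀·e^(rt) = 5040: e^(0.45·t) = 5040/552 = 9.1304.
0.45·t = ln(9.1304) = 2.2116, so t = 2.2116/0.45 = 4.9147.

4.91 years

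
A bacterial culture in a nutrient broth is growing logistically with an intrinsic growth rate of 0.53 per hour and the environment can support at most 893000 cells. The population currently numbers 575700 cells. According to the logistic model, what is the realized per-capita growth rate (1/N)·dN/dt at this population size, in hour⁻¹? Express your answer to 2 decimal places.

0.19 per hour

(1/N)·dN/dt = r(1 − N/K) = 0.53 × (1 − 575700/893000).
= 0.53 × 0.35532 = 0.18832.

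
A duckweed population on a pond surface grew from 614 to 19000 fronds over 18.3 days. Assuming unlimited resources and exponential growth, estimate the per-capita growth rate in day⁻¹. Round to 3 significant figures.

From N(t) = N₀·e^(rt): e^(r·18.3) = 19000/614 = 30.945.
r·18.3 = ln(30.945) = 3.4322, so r = 3.4322/18.3 = 0.18755.

0.188 per day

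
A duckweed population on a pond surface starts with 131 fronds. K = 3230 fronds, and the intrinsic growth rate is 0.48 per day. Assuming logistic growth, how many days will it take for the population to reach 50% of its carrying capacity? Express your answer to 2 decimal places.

A = (K − N₀)/N₀ = (3230 − 131)/131 = 23.656.
Solve 3230/(1 + 23.656·e^(−0.48t)) = 1615: 1 + 23.656·e^(−0.48t) = 2, so e^(−0.48t) = 0.0422717.
−0.48·t = ln(0.0422717) = -3.1636, so t = 3.1636/0.48 = 6.5909.

6.59 days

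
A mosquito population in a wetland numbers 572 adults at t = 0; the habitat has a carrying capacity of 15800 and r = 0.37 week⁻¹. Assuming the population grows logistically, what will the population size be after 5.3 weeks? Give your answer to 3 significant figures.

3330 adults

A = (K − N₀)/N₀ = (15800 − 572)/572 = 26.622.
N(t) = K/(1 + A·e^(−rt)) = 15800/(1 + 26.622×e^(−0.37×5.3)).
e^(−1.961) = 0.14072; denominator = 1 + 26.622×0.14072 = 4.7462.
N = 15800/4.7462 = 3328.95.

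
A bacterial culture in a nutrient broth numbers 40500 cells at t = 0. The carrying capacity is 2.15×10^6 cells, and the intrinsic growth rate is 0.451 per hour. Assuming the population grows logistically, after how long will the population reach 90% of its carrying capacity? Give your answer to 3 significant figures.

13.6 hours

A = (K − N₀)/N₀ = (2.15×10^6 − 40500)/40500 = 52.086.
Solve 2.15×10^6/(1 + 52.086·e^(−0.451t)) = 1.935×10^6: 1 + 52.086·e^(−0.451t) = 1.1111, so e^(−0.451t) = 0.00213321.
−0.451·t = ln(0.00213321) = -6.1501, so t = 6.1501/0.451 = 13.637.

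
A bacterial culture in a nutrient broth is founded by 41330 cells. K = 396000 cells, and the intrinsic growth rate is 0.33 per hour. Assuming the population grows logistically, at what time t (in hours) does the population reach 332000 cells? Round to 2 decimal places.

A = (K − N₀)/N₀ = (396000 − 41330)/41330 = 8.5814.
Solve 396000/(1 + 8.5814·e^(−0.33t)) = 332000: 1 + 8.5814·e^(−0.33t) = 1.1928, so e^(−0.33t) = 0.0224638.
−0.33·t = ln(0.0224638) = -3.7959, so t = 3.7959/0.33 = 11.503.

11.50 hours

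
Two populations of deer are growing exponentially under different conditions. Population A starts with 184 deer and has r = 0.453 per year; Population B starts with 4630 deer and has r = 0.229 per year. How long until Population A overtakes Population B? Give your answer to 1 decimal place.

14.4 years

Set 184·e^(0.453t) = 4630·e^(0.229t).
e^((0.453 − 0.229)t) = 4630/184 → e^(0.224·t) = 25.163.
0.224·t = ln(25.163) = 3.2254, so t = 3.2254/0.224 = 14.399.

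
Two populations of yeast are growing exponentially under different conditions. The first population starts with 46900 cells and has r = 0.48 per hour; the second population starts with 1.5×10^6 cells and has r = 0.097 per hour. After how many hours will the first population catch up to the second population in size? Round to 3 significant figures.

Set 46900·e^(0.48t) = 1.5×10^6·e^(0.097t).
e^((0.48 − 0.097)t) = 1.5×10^6/46900 → e^(0.383·t) = 31.983.
0.383·t = ln(31.983) = 3.4652, so t = 3.4652/0.383 = 9.0475.

9.05 hours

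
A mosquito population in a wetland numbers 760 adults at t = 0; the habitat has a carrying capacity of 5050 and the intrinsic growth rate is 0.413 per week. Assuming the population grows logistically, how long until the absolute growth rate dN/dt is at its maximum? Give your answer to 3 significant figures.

4.19 weeks

Logistic growth is fastest at N = K/2 = 2525.
A = (K − N₀)/N₀ = 5.6447. Set K/(1 + A·e^(−rt)) = K/2 → A·e^(−rt) = 1.
e^(−0.413t) = 1/5.6447 = 0.177156, so t = ln(5.6447)/0.413 = 1.7307/0.413 = 4.1906.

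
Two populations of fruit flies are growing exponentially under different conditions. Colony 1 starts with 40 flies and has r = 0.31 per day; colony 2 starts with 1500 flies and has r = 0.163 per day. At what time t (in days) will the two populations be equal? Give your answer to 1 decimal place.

24.7 days

Set 40·e^(0.31t) = 1500·e^(0.163t).
e^((0.31 − 0.163)t) = 1500/40 → e^(0.147·t) = 37.5.
0.147·t = ln(37.5) = 3.6243, so t = 3.6243/0.147 = 24.655.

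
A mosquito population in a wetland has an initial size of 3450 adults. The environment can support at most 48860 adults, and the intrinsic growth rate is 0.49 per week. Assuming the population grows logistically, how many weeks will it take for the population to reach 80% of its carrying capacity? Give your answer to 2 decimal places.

8.09 weeks

A = (K − N₀)/N₀ = (48860 − 3450)/3450 = 13.162.
Solve 48860/(1 + 13.162·e^(−0.49t)) = 39088: 1 + 13.162·e^(−0.49t) = 1.25, so e^(−0.49t) = 0.0189936.
−0.49·t = ln(0.0189936) = -3.9637, so t = 3.9637/0.49 = 8.0891.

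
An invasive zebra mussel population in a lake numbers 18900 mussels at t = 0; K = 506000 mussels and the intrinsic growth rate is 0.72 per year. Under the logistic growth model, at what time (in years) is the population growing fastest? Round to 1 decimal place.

4.5 years

Logistic growth is fastest at N = K/2 = 253000.
A = (K − N₀)/N₀ = 25.772. Set K/(1 + A·e^(−rt)) = K/2 → A·e^(−rt) = 1.
e^(−0.72t) = 1/25.772 = 0.0388011, so t = ln(25.772)/0.72 = 3.2493/0.72 = 4.5129.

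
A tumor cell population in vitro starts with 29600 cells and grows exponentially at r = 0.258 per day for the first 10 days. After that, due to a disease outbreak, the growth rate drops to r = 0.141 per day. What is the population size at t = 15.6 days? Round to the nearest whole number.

860380 cells

Phase 1: N(10) = 29600·e^(0.258×10) = 29600·e^2.58 = 390635.
Phase 2 runs for 15.6 − 10 = 5.6 days at r = 0.141.
N(15.6) = 390635·e^(0.141×5.6) = 390635·e^0.7896 = 860380.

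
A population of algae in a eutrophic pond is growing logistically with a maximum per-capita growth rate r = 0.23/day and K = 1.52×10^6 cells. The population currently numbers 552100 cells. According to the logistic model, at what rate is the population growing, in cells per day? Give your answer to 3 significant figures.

80900 cells per day

dN/dt = rN(1 − N/K) = 0.23 × 552100 × (1 − 552100/1.52×10^6).
1 − 552100/1.52×10^6 = 0.63678; dN/dt = 0.23 × 552100 × 0.63678 = 80860.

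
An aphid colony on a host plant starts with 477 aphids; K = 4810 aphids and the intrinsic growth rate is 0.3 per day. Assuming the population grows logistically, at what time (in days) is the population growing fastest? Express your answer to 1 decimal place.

7.4 days

Logistic growth is fastest at N = K/2 = 2405.
A = (K − N₀)/N₀ = 9.0839. Set K/(1 + A·e^(−rt)) = K/2 → A·e^(−rt) = 1.
e^(−0.3t) = 1/9.0839 = 0.110085, so t = ln(9.0839)/0.3 = 2.2065/0.3 = 7.355.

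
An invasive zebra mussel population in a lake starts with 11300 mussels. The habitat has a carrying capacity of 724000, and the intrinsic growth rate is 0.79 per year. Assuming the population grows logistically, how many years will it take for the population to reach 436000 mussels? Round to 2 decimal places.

5.77 years

A = (K − N₀)/N₀ = (724000 − 11300)/11300 = 63.071.
Solve 724000/(1 + 63.071·e^(−0.79t)) = 436000: 1 + 63.071·e^(−0.79t) = 1.6606, so e^(−0.79t) = 0.0104732.
−0.79·t = ln(0.0104732) = -4.5589, so t = 4.5589/0.79 = 5.7708.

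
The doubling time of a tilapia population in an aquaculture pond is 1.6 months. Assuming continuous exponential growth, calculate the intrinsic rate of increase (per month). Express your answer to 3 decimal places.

r = ln(2)/t_d = 0.6931/1.6 = 0.43322.

0.433 per month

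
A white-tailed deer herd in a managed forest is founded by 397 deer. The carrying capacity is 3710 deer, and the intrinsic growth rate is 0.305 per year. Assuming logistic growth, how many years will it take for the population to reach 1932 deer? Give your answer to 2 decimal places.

7.23 years

A = (K − N₀)/N₀ = (3710 − 397)/397 = 8.3451.
Solve 3710/(1 + 8.3451·e^(−0.305t)) = 1932: 1 + 8.3451·e^(−0.305t) = 1.9203, so e^(−0.305t) = 0.110279.
−0.305·t = ln(0.110279) = -2.2047, so t = 2.2047/0.305 = 7.2287.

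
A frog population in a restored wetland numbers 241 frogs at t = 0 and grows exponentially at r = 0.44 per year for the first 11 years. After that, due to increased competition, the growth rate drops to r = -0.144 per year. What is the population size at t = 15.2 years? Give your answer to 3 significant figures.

16600 frogs

Phase 1: N(11) = 241·e^(0.44×11) = 241·e^4.84 = 30479.1.
Phase 2 runs for 15.2 − 11 = 4.2 years at r = -0.144.
N(15.2) = 30479.1·e^(-0.144×4.2) = 30479.1·e^-0.6048 = 16647.2.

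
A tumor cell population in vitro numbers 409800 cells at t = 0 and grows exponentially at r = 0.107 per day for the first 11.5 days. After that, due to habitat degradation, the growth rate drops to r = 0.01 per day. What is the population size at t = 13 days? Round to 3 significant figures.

Phase 1: N(11.5) = 409800·e^(0.107×11.5) = 409800·e^1.23 = 1.402721×10^6.
Phase 2 runs for 13 − 11.5 = 1.5 days at r = 0.01.
N(13) = 1.402721×10^6·e^(0.01×1.5) = 1.402721×10^6·e^0.015 = 1.42392×10^6.

1420000 cells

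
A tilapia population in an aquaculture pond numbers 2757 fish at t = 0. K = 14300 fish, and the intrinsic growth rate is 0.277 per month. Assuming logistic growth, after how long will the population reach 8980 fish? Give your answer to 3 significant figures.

7.06 months

A = (K − N₀)/N₀ = (14300 − 2757)/2757 = 4.1868.
Solve 14300/(1 + 4.1868·e^(−0.277t)) = 8980: 1 + 4.1868·e^(−0.277t) = 1.5924, so e^(−0.277t) = 0.141499.
−0.277·t = ln(0.141499) = -1.9555, so t = 1.9555/0.277 = 7.0594.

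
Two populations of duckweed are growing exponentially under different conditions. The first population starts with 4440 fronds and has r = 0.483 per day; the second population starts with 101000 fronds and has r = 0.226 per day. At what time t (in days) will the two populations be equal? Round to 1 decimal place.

12.2 days

Set 4440·e^(0.483t) = 101000·e^(0.226t).
e^((0.483 − 0.226)t) = 101000/4440 → e^(0.257·t) = 22.748.
0.257·t = ln(22.748) = 3.1245, so t = 3.1245/0.257 = 12.157.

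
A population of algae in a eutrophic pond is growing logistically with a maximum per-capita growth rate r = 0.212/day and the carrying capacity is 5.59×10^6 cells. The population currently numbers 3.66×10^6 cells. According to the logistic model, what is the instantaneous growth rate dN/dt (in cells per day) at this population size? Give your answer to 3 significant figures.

268000 cells per day

dN/dt = rN(1 − N/K) = 0.212 × 3.66×10^6 × (1 − 3.66×10^6/5.59×10^6).
1 − 3.66×10^6/5.59×10^6 = 0.34526; dN/dt = 0.212 × 3.66×10^6 × 0.34526 = 2.67894×10^5.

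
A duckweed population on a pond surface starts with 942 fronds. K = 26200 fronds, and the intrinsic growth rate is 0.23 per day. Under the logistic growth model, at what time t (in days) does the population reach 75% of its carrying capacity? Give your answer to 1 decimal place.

A = (K − N₀)/N₀ = (26200 − 942)/942 = 26.813.
Solve 26200/(1 + 26.813·e^(−0.23t)) = 19650: 1 + 26.813·e^(−0.23t) = 1.3333, so e^(−0.23t) = 0.0124317.
−0.23·t = ln(0.0124317) = -4.3875, so t = 4.3875/0.23 = 19.076.

19.1 days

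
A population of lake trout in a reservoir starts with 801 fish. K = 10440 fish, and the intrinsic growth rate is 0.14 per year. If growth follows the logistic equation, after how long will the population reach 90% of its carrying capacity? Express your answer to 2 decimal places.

33.46 years

A = (K − N₀)/N₀ = (10440 − 801)/801 = 12.034.
Solve 10440/(1 + 12.034·e^(−0.14t)) = 9396: 1 + 12.034·e^(−0.14t) = 1.1111, so e^(−0.14t) = 0.00923332.
−0.14·t = ln(0.00923332) = -4.6849, so t = 4.6849/0.14 = 33.464.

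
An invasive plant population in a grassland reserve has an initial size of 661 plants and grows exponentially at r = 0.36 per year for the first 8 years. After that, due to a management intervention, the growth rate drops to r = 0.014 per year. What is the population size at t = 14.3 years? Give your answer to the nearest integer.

12861 plants

Phase 1: N(8) = 661·e^(0.36×8) = 661·e^2.88 = 11775.2.
Phase 2 runs for 14.3 − 8 = 6.3 years at r = 0.014.
N(14.3) = 11775.2·e^(0.014×6.3) = 11775.2·e^0.0882 = 12861.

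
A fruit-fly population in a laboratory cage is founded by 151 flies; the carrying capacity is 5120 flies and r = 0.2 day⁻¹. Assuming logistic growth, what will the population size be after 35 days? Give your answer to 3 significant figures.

4970 flies

A = (K − N₀)/N₀ = (5120 − 151)/151 = 32.907.
N(t) = K/(1 + A·e^(−rt)) = 5120/(1 + 32.907×e^(−0.2×35)).
e^(−7) = 0.00091188; denominator = 1 + 32.907×0.00091188 = 1.03.
N = 5120/1.03 = 4970.84.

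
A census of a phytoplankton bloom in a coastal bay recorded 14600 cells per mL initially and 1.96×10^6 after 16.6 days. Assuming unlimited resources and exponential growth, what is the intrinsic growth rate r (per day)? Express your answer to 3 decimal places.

0.295 per day

From N(t) = N₀·e^(rt): e^(r·16.6) = 1.96×10^6/14600 = 134.25.
r·16.6 = ln(134.25) = 4.8997, so r = 4.8997/16.6 = 0.29516.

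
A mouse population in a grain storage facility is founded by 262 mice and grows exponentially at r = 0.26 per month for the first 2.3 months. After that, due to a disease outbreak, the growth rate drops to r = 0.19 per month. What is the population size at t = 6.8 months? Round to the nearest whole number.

1120 mice

Phase 1: N(2.3) = 262·e^(0.26×2.3) = 262·e^0.598 = 476.441.
Phase 2 runs for 6.8 − 2.3 = 4.5 months at r = 0.19.
N(6.8) = 476.441·e^(0.19×4.5) = 476.441·e^0.855 = 1120.29.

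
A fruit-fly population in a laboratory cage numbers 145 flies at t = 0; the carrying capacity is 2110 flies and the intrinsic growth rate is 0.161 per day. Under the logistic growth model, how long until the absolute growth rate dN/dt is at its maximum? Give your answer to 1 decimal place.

16.2 days

Logistic growth is fastest at N = K/2 = 1055.
A = (K − N₀)/N₀ = 13.552. Set K/(1 + A·e^(−rt)) = K/2 → A·e^(−rt) = 1.
e^(−0.161t) = 1/13.552 = 0.0737913, so t = ln(13.552)/0.161 = 2.6065/0.161 = 16.19.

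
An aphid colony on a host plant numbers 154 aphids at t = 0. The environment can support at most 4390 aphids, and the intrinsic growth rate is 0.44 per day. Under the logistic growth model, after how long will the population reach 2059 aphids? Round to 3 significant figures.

7.25 days

A = (K − N₀)/N₀ = (4390 − 154)/154 = 27.506.
Solve 4390/(1 + 27.506·e^(−0.44t)) = 2059: 1 + 27.506·e^(−0.44t) = 2.1321, so e^(−0.44t) = 0.0411577.
−0.44·t = ln(0.0411577) = -3.1903, so t = 3.1903/0.44 = 7.2508.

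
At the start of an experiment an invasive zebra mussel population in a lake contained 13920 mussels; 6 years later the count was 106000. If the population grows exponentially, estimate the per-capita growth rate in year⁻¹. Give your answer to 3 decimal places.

From N(t) = N₀·e^(rt): e^(r·6) = 106000/13920 = 7.6149.
r·6 = ln(7.6149) = 2.0301, so r = 2.0301/6 = 0.33835.

0.338 per year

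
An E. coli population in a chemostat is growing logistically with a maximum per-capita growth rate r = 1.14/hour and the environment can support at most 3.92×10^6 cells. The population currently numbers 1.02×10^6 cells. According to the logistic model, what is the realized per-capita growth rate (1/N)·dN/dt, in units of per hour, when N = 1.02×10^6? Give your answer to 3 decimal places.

(1/N)·dN/dt = r(1 − N/K) = 1.14 × (1 − 1.02×10^6/3.92×10^6).
= 1.14 × 0.7398 = 0.84337.

0.843 per hour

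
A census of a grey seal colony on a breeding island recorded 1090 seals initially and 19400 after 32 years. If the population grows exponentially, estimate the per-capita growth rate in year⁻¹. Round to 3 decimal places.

From N(t) = N₀·e^(rt): e^(r·32) = 19400/1090 = 17.798.
r·32 = ln(17.798) = 2.8791, so r = 2.8791/32 = 0.089972.

0.090 per year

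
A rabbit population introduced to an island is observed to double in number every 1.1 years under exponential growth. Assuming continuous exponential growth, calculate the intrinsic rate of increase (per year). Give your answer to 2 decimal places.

r = ln(2)/t_d = 0.6931/1.1 = 0.63013.

0.63 per year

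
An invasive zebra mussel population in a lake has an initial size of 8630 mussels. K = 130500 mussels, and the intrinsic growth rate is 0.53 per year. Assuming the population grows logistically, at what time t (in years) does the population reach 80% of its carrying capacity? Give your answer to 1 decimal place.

A = (K − N₀)/N₀ = (130500 − 8630)/8630 = 14.122.
Solve 130500/(1 + 14.122·e^(−0.53t)) = 104400: 1 + 14.122·e^(−0.53t) = 1.25, so e^(−0.53t) = 0.0177033.
−0.53·t = ln(0.0177033) = -4.034, so t = 4.034/0.53 = 7.6113.

7.6 years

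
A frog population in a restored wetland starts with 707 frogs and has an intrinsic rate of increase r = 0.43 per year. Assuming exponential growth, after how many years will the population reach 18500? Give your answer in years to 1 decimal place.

7.6 years

Set N₀·e^(rt) = 18500: e^(0.43·t) = 18500/707 = 26.167.
0.43·t = ln(26.167) = 3.2645, so t = 3.2645/0.43 = 7.5918.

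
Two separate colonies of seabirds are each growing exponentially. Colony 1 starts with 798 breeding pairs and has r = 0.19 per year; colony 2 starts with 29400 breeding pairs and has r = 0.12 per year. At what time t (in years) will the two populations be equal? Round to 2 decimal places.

Set 798·e^(0.19t) = 29400·e^(0.12t).
e^((0.19 − 0.12)t) = 29400/798 → e^(0.07·t) = 36.842.
0.07·t = ln(36.842) = 3.6066, so t = 3.6066/0.07 = 51.523.

51.52 years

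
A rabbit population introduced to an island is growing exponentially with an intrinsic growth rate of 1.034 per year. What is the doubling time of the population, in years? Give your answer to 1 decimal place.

0.7 years

Doubling time t_d = ln(2)/r = 0.6931/1.034 = 0.67036.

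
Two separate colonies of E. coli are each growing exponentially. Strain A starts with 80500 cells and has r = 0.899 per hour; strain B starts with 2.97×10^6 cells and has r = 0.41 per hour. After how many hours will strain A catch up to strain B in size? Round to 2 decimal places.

7.38 hours

Set 80500·e^(0.899t) = 2.97×10^6·e^(0.41t).
e^((0.899 − 0.41)t) = 2.97×10^6/80500 → e^(0.489·t) = 36.894.
0.489·t = ln(36.894) = 3.6081, so t = 3.6081/0.489 = 7.3784.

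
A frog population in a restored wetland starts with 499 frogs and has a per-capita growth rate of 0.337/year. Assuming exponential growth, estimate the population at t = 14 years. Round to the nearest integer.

55860 frogs

N(t) = N₀·e^(rt) = 499 × e^(0.337×14) = 499 × e^4.718.
e^4.718 ≈ 111.94, so N ≈ 499 × 111.94 = 55860.1.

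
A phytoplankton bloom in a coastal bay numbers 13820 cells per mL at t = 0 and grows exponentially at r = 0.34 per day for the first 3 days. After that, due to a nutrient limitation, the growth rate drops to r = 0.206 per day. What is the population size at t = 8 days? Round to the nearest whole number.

107352 cells per mL

Phase 1: N(3) = 13820·e^(0.34×3) = 13820·e^1.02 = 38325.6.
Phase 2 runs for 8 − 3 = 5 days at r = 0.206.
N(8) = 38325.6·e^(0.206×5) = 38325.6·e^1.03 = 107352.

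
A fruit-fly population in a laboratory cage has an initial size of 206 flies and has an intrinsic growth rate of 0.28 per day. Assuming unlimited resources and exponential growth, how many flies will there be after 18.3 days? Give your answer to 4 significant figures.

34610 flies

N(t) = N₀·e^(rt) = 206 × e^(0.28×18.3) = 206 × e^5.124.
e^5.124 ≈ 168.01, so N ≈ 206 × 168.01 = 34609.2.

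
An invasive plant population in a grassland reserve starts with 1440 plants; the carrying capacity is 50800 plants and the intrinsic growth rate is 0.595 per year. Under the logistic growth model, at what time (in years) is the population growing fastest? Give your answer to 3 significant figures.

5.94 years

Logistic growth is fastest at N = K/2 = 25400.
A = (K − N₀)/N₀ = 34.278. Set K/(1 + A·e^(−rt)) = K/2 → A·e^(−rt) = 1.
e^(−0.595t) = 1/34.278 = 0.0291734, so t = ln(34.278)/0.595 = 3.5345/0.595 = 5.9403.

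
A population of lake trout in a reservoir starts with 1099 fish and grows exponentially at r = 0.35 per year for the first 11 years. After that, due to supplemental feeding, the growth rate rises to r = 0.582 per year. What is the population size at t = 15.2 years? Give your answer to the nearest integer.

595142 fish

Phase 1: N(11) = 1099·e^(0.35×11) = 1099·e^3.85 = 51645.4.
Phase 2 runs for 15.2 − 11 = 4.2 years at r = 0.582.
N(15.2) = 51645.4·e^(0.582×4.2) = 51645.4·e^2.444 = 595142.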